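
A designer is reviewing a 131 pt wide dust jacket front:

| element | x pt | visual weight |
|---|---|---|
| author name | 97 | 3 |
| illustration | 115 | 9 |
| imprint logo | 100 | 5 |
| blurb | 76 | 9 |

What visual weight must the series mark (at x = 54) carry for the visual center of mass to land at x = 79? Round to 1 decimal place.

Existing Σw = 26 (3 + 9 + 5 + 9); existing moment 3·97 + 9·115 + 5·100 + 9·76 = 2510.
Set Σw·x/Σw = 79: (2510 + 54w) = 79·(26 + w).
Solving: w = (79·26 − 2510) / (54 − 79) = -456 / -25 ≈ 18.24.

w ≈ 18.2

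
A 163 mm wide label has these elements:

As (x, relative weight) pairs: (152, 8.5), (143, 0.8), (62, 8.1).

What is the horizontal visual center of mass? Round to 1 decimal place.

Weights sum to 8.5 + 0.8 + 8.1 = 17.4.
x-moment: 8.5·152 + 0.8·143 + 8.1·62 = 1908.6; centroid 1908.6/17.4 ≈ 109.69.

x ≈ 109.7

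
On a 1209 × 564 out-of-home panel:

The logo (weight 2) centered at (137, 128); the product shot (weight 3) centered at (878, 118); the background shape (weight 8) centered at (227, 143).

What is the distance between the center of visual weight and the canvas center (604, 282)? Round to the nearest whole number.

≈ 282

Total weight = 2 + 3 + 8 = 13.
Σw·x = 2·137 + 3·878 + 8·227 = 4724, so x̄ = 4724/13 ≈ 363.38.
Σw·y = 2·128 + 3·118 + 8·143 = 1754, so ȳ = 1754/13 ≈ 134.92.
Offset from (604, 282): Δx ≈ -240.62, Δy ≈ -147.08; distance = √(Δx² + Δy²) ≈ 282.01.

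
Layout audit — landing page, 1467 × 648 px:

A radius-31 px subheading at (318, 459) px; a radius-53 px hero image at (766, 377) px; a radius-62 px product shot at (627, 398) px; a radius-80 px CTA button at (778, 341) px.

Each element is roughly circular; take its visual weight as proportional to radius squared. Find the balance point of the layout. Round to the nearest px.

(703, 372)

Weights ∝ r²: subheading 31² = 961, hero image 53² = 2809, product shot 62² = 3844, CTA button 80² = 6400; Σw = 14014.
Σw·x = 961·318 + 2809·766 + 3844·627 + 6400·778 = 9846680, so x̄ = 9846680/14014 ≈ 702.63.
Σw·y = 961·459 + 2809·377 + 3844·398 + 6400·341 = 5212404, so ȳ = 5212404/14014 ≈ 371.94.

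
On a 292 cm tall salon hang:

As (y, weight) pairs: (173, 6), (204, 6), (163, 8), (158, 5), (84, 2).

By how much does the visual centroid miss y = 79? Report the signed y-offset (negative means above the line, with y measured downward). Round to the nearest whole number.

Total weight = 6 + 6 + 8 + 5 + 2 = 27.
y-moment: 6·173 + 6·204 + 8·163 + 5·158 + 2·84 = 4524; centroid 4524/27 ≈ 167.56.
Difference: 167.56 − 79 ≈ 88.56.

≈ 89 cm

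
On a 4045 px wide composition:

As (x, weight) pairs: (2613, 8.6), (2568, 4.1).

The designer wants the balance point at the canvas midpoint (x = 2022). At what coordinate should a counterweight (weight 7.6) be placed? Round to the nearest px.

New total weight: (8.6 + 4.1) + 7.6 = 20.3.
Along x: (33000.6 + 7.6·x) / 20.3 = 2022 (existing moment 8.6·2613 + 4.1·2568 = 33000.6) ⇒ x = (41046.6 − 33000.6) / 7.6 ≈ 1058.68.

x ≈ 1059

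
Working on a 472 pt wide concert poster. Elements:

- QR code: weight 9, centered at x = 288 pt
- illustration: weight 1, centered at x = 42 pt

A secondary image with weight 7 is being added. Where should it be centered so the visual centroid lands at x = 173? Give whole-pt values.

After adding the secondary image, total weight = 9 + 1 + 7 = 17.
x: target moment 17×173 = 2941; current 9·288 + 1·42 = 2634; the secondary image supplies 307, so x = 307/7 ≈ 43.86.

x ≈ 44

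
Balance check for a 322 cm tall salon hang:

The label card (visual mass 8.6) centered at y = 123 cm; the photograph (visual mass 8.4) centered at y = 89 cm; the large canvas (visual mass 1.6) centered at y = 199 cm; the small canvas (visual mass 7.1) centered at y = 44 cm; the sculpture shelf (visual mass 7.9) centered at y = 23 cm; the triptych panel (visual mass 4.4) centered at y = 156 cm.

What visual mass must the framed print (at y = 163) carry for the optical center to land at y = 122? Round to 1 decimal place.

w ≈ 32.5

Existing Σw = 38.0 (8.6 + 8.4 + 1.6 + 7.1 + 7.9 + 4.4); existing moment 8.6·123 + 8.4·89 + 1.6·199 + 7.1·44 + 7.9·23 + 4.4·156 = 3304.3.
Set Σw·y/Σw = 122: (3304.3 + 163w) = 122·(38.0 + w).
Solving: w = (122·38.0 − 3304.3) / (163 − 122) = 1331.7 / 41 ≈ 32.48.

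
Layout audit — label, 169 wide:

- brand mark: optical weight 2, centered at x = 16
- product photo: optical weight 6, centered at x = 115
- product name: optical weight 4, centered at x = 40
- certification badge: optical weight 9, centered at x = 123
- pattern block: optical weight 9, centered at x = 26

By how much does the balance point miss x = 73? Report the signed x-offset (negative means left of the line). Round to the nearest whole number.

Total weight = 2 + 6 + 4 + 9 + 9 = 30.
x: (2·16 + 6·115 + 4·40 + 9·123 + 9·26) / 30 = 2223 / 30 ≈ 74.10
Difference: 74.10 − 73 ≈ 1.10.

≈ 1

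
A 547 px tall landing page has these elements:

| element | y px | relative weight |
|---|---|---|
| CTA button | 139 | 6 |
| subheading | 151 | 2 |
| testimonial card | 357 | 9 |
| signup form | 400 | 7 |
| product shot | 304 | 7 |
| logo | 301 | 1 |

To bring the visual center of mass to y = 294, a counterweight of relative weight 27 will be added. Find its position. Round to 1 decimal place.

New total weight: (6 + 2 + 9 + 7 + 7 + 1) + 27 = 59.
y: target moment 59×294 = 17346; current 6·139 + 2·151 + 9·357 + 7·400 + 7·304 + 1·301 = 9578; the counterweight supplies 7768, so y = 7768/27 ≈ 287.70.

y ≈ 287.7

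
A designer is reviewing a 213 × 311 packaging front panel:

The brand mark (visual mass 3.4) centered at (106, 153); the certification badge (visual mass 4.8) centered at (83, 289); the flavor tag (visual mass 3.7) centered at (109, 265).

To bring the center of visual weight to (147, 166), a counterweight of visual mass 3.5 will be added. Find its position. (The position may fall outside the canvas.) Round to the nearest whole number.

After adding the counterweight, total weight = 3.4 + 4.8 + 3.7 + 3.5 = 15.4.
Along x: (1162.1 + 3.5·x) / 15.4 = 147 (existing moment 3.4·106 + 4.8·83 + 3.7·109 = 1162.1) ⇒ x = (2263.8 − 1162.1) / 3.5 ≈ 314.77.
Along y: (2887.9 + 3.5·y) / 15.4 = 166 (existing moment 3.4·153 + 4.8·289 + 3.7·265 = 2887.9) ⇒ y = (2556.4 − 2887.9) / 3.5 ≈ -94.71.

(315, -95)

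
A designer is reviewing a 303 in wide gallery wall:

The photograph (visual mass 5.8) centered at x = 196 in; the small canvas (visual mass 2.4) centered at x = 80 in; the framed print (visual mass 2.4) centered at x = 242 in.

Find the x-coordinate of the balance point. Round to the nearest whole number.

x ≈ 180

Σw = 5.8 + 2.4 + 2.4 = 10.6.
x: (5.8·196 + 2.4·80 + 2.4·242) / 10.6 = 1909.6 / 10.6 ≈ 180.15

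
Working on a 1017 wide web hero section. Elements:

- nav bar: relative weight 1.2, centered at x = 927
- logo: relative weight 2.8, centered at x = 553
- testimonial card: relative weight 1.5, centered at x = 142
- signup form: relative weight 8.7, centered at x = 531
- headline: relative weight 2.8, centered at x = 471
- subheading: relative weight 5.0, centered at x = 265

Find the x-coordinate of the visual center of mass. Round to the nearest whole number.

x ≈ 461

Total weight = 1.2 + 2.8 + 1.5 + 8.7 + 2.8 + 5.0 = 22.0.
Σw·x = 10137.3; x̄ = 10137.3/22.0 ≈ 460.79.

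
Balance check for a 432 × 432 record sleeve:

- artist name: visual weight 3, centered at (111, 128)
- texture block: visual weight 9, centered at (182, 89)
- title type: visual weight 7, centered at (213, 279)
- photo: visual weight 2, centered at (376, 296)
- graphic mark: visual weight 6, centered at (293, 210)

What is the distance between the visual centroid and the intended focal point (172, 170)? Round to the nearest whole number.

≈ 51

Σw = 3 + 9 + 7 + 2 + 6 = 27.
x-moment: 3·111 + 9·182 + 7·213 + 2·376 + 6·293 = 5972; centroid 5972/27 ≈ 221.19.
y-moment: 3·128 + 9·89 + 7·279 + 2·296 + 6·210 = 4990; centroid 4990/27 ≈ 184.81.
Relative to (172, 170): Δ = (49.19, 14.81); |Δ| = √(49.19² + 14.81²) ≈ 51.37.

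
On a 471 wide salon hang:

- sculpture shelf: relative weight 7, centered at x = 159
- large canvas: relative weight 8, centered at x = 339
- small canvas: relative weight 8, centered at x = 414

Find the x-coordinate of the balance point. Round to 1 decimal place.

Total weight = 7 + 8 + 8 = 23.
x: (7·159 + 8·339 + 8·414) / 23 = 7137 / 23 ≈ 310.30

x ≈ 310.3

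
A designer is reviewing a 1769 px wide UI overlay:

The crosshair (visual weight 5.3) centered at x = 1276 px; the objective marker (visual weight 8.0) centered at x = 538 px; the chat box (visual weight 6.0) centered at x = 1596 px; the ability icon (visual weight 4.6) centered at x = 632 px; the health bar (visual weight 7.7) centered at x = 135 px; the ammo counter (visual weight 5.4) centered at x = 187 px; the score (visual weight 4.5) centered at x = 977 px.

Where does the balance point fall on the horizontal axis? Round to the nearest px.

Weights sum to 5.3 + 8.0 + 6.0 + 4.6 + 7.7 + 5.4 + 4.5 = 41.5.
x-moment: 5.3·1276 + 8.0·538 + 6.0·1596 + 4.6·632 + 7.7·135 + 5.4·187 + 4.5·977 = 29995.8; centroid 29995.8/41.5 ≈ 722.79.

x ≈ 723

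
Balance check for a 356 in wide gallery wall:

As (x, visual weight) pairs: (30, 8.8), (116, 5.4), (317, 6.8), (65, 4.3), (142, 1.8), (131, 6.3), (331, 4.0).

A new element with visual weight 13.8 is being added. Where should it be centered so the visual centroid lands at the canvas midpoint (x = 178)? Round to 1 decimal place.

x ≈ 245.2

With the new element, Σw becomes 8.8 + 5.4 + 6.8 + 4.3 + 1.8 + 6.3 + 4.0 + 13.8 = 51.2.
x: target moment 51.2×178 = 9113.6; current 8.8·30 + 5.4·116 + 6.8·317 + 4.3·65 + 1.8·142 + 6.3·131 + 4.0·331 = 5730.4; the new element supplies 3383.2, so x = 3383.2/13.8 ≈ 245.16.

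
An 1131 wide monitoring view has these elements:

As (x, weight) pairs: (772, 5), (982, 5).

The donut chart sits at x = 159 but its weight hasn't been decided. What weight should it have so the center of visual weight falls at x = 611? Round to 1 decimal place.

Existing Σw = 10 (5 + 5); existing moment 5·772 + 5·982 = 8770.
Balance at x = 611 requires (8770 + w·159) / (10 + w) = 611.
So w = (611·10 − 8770)/(159 − 611) = -2660/-452 ≈ 5.88.

w ≈ 5.9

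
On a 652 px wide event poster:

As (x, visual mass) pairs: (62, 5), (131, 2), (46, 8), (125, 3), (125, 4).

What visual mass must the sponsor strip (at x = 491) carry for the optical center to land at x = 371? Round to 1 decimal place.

Fixed elements: Σw = 5 + 2 + 8 + 3 + 4 = 22, Σw·x = 5·62 + 2·131 + 8·46 + 3·125 + 4·125 = 1815.
Set Σw·x/Σw = 371: (1815 + 491w) = 371·(22 + w).
Solving: w = (371·22 − 1815) / (491 − 371) = 6347 / 120 ≈ 52.89.

w ≈ 52.9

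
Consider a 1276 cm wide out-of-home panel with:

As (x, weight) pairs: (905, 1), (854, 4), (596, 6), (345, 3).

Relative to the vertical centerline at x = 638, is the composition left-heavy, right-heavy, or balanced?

Total weight = 1 + 4 + 6 + 3 = 14.
x: (1·905 + 4·854 + 6·596 + 3·345) / 14 = 8932 / 14 ≈ 638.00
638.00 = 638 exactly: balanced.

balanced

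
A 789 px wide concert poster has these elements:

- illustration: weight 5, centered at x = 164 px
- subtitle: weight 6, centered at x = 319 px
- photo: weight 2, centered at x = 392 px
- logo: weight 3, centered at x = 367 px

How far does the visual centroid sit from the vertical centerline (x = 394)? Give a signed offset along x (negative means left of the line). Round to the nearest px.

Σw = 5 + 6 + 2 + 3 = 16.
Σw·x = 5·164 + 6·319 + 2·392 + 3·367 = 4619, so x̄ = 4619/16 ≈ 288.69.
Offset from x = 394: 288.69 − 394 ≈ -105.31.

≈ -105 px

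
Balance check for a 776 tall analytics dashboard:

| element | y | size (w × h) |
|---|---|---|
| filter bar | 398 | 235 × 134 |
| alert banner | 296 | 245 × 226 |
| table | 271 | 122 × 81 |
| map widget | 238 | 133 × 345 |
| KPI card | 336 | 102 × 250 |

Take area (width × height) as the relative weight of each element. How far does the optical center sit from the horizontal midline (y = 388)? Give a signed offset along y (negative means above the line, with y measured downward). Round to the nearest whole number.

≈ -84

Areas → weights: filter bar 235·134 = 31490, alert banner 245·226 = 55370, table 122·81 = 9882, map widget 133·345 = 45885, KPI card 102·250 = 25500; Σw = 168127.
Σw·y = 31490·398 + 55370·296 + 9882·271 + 45885·238 + 25500·336 = 51089192, so ȳ = 51089192/168127 ≈ 303.87.
Difference: 303.87 − 388 ≈ -84.13.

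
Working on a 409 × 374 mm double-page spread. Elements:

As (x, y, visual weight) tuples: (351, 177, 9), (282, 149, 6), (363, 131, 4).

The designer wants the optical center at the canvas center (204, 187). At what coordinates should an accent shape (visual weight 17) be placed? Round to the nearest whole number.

After adding the accent shape, total weight = 9 + 6 + 4 + 17 = 36.
x: need Σw·x = 36·204 = 7344. Existing = 9·351 + 6·282 + 4·363 = 6303. Remainder 1041 / 17 ≈ 61.24.
y: need Σw·y = 36·187 = 6732. Existing = 9·177 + 6·149 + 4·131 = 3011. Remainder 3721 / 17 ≈ 218.88.

(61, 219)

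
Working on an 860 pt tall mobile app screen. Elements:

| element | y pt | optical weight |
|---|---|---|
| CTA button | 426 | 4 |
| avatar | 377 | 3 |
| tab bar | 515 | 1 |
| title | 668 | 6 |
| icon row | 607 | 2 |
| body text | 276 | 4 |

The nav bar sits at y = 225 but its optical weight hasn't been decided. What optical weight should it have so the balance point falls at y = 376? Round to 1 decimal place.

w ≈ 14.3

Existing Σw = 20 (4 + 3 + 1 + 6 + 2 + 4); existing moment 4·426 + 3·377 + 1·515 + 6·668 + 2·607 + 4·276 = 9676.
Set Σw·y/Σw = 376: (9676 + 225w) = 376·(20 + w).
So w = (376·20 − 9676)/(225 − 376) = -2156/-151 ≈ 14.28.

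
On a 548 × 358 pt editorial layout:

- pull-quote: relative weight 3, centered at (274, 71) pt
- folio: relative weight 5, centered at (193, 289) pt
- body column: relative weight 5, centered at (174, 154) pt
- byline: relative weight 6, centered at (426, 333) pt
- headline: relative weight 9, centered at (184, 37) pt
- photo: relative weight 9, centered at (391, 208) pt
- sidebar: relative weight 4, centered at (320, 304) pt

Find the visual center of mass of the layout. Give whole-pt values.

Σw = 3 + 5 + 5 + 6 + 9 + 9 + 4 = 41.
x-moment: 3·274 + 5·193 + 5·174 + 6·426 + 9·184 + 9·391 + 4·320 = 11668; centroid 11668/41 ≈ 284.59.
y-moment: 3·71 + 5·289 + 5·154 + 6·333 + 9·37 + 9·208 + 4·304 = 7847; centroid 7847/41 ≈ 191.39.

(285, 191)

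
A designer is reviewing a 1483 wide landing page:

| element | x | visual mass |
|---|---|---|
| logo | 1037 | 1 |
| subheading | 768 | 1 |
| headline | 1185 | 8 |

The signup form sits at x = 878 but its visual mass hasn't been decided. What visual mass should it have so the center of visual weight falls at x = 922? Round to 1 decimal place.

w ≈ 46.9

Fixed elements: Σw = 1 + 1 + 8 = 10, Σw·x = 1·1037 + 1·768 + 8·1185 = 11285.
Balance at x = 922 requires (11285 + w·878) / (10 + w) = 922.
Rearranging, w·(878 − 922) = 922·10 − 11285 = -2065, so w ≈ -2065/-44 = 46.93.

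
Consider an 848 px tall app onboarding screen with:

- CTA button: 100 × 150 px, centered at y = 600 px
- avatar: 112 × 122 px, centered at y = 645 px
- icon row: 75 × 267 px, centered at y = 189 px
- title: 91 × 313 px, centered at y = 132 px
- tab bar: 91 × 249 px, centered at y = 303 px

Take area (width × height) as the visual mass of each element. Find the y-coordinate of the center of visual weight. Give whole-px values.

Taking area as weight: CTA button 100·150 = 15000, avatar 112·122 = 13664, icon row 75·267 = 20025, title 91·313 = 28483, tab bar 91·249 = 22659. Sum 99831.
y-moment: 15000·600 + 13664·645 + 20025·189 + 28483·132 + 22659·303 = 32223438; centroid 32223438/99831 ≈ 322.78.

y ≈ 323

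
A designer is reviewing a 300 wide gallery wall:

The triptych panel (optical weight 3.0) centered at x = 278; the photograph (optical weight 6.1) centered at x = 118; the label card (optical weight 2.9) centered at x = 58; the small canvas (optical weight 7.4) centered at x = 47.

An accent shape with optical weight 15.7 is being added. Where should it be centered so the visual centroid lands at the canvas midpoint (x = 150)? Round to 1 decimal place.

x ≈ 203.5

New total weight: (3.0 + 6.1 + 2.9 + 7.4) + 15.7 = 35.1.
Along x: (2069.8 + 15.7·x) / 35.1 = 150 (existing moment 3.0·278 + 6.1·118 + 2.9·58 + 7.4·47 = 2069.8) ⇒ x = (5265.0 − 2069.8) / 15.7 ≈ 203.52.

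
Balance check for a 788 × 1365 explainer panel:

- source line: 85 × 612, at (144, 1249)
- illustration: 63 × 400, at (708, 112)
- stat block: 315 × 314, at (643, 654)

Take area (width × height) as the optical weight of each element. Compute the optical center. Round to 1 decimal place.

Taking area as weight: source line 85·612 = 52020, illustration 63·400 = 25200, stat block 315·314 = 98910. Sum 176130.
x: (52020·144 + 25200·708 + 98910·643) / 176130 = 88931610 / 176130 ≈ 504.92
y: (52020·1249 + 25200·112 + 98910·654) / 176130 = 132482520 / 176130 ≈ 752.19

(504.9, 752.2)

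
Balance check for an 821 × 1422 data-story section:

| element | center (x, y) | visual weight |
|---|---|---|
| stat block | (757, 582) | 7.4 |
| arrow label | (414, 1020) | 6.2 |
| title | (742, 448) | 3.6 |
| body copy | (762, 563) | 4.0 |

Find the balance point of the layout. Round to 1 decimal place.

Σw = 7.4 + 6.2 + 3.6 + 4.0 = 21.2.
Σw·x = 7.4·757 + 6.2·414 + 3.6·742 + 4.0·762 = 13887.8, so x̄ = 13887.8/21.2 ≈ 655.08.
Σw·y = 7.4·582 + 6.2·1020 + 3.6·448 + 4.0·563 = 14495.6, so ȳ = 14495.6/21.2 ≈ 683.75.

(655.1, 683.8)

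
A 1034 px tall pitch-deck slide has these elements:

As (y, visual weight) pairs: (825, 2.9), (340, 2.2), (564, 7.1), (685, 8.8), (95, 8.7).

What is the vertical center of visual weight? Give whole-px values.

y ≈ 471

Σw = 2.9 + 2.2 + 7.1 + 8.8 + 8.7 = 29.7.
y-moment: 2.9·825 + 2.2·340 + 7.1·564 + 8.8·685 + 8.7·95 = 13999.4; centroid 13999.4/29.7 ≈ 471.36.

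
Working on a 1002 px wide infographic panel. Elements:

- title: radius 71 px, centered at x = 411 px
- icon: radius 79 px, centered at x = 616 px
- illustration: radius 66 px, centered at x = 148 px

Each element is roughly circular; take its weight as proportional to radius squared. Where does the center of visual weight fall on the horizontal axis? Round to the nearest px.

Weights ∝ r²: title 71² = 5041, icon 79² = 6241, illustration 66² = 4356; Σw = 15638.
x-moment: 5041·411 + 6241·616 + 4356·148 = 6560995; centroid 6560995/15638 ≈ 419.55.

x ≈ 420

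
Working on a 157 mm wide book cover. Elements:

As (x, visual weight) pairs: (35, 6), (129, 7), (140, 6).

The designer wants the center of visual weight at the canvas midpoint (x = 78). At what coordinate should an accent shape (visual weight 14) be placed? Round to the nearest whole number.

x ≈ 44

New total weight: (6 + 7 + 6) + 14 = 33.
x: need Σw·x = 33·78 = 2574. Existing = 6·35 + 7·129 + 6·140 = 1953. Remainder 621 / 14 ≈ 44.36.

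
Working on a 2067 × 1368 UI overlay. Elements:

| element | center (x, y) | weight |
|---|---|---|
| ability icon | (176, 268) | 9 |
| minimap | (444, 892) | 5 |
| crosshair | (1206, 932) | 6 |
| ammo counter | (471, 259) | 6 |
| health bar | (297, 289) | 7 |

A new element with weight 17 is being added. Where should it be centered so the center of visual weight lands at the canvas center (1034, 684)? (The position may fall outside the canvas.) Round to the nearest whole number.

(2103, 1068)

New total weight: (9 + 5 + 6 + 6 + 7) + 17 = 50.
x: target moment 50×1034 = 51700; current 9·176 + 5·444 + 6·1206 + 6·471 + 7·297 = 15945; the new element supplies 35755, so x = 35755/17 ≈ 2103.24.
y: target moment 50×684 = 34200; current 9·268 + 5·892 + 6·932 + 6·259 + 7·289 = 16041; the new element supplies 18159, so y = 18159/17 ≈ 1068.18.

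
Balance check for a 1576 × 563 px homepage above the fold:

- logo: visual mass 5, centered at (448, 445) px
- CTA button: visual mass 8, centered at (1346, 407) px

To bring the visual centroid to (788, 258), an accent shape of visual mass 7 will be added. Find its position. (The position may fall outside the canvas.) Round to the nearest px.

(393, -46)

With the accent shape, Σw becomes 5 + 8 + 7 = 20.
Along x: (13008 + 7·x) / 20 = 788 (existing moment 5·448 + 8·1346 = 13008) ⇒ x = (15760 − 13008) / 7 ≈ 393.14.
Along y: (5481 + 7·y) / 20 = 258 (existing moment 5·445 + 8·407 = 5481) ⇒ y = (5160 − 5481) / 7 ≈ -45.86.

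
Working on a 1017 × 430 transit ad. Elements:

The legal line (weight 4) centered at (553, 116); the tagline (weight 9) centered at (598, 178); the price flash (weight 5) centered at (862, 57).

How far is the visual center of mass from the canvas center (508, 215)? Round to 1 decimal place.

≈ 175.0

Weights sum to 4 + 9 + 5 = 18.
Σw·x = 4·553 + 9·598 + 5·862 = 11904, so x̄ = 11904/18 ≈ 661.33.
Σw·y = 4·116 + 9·178 + 5·57 = 2351, so ȳ = 2351/18 ≈ 130.61.
From (508, 215): dx = 153.33, dy = -84.39, so the distance is √(dx²+dy²) ≈ 175.02.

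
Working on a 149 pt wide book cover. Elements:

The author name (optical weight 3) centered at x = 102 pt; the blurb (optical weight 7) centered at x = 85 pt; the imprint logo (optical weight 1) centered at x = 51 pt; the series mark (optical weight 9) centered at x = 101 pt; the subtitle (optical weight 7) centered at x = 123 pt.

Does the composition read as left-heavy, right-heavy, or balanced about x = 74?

Total weight = 3 + 7 + 1 + 9 + 7 = 27.
x-moment: 3·102 + 7·85 + 1·51 + 9·101 + 7·123 = 2722; centroid 2722/27 ≈ 100.81.
100.8 lies right of the midline 74, so the layout is right-heavy.

right-heavy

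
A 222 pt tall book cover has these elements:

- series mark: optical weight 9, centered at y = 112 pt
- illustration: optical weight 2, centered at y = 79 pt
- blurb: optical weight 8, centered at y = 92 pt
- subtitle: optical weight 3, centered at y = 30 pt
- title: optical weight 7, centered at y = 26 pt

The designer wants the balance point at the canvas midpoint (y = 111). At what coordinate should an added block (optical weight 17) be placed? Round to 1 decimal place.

After adding the added block, total weight = 9 + 2 + 8 + 3 + 7 + 17 = 46.
Along y: (2174 + 17·y) / 46 = 111 (existing moment 9·112 + 2·79 + 8·92 + 3·30 + 7·26 = 2174) ⇒ y = (5106 − 2174) / 17 ≈ 172.47.

y ≈ 172.5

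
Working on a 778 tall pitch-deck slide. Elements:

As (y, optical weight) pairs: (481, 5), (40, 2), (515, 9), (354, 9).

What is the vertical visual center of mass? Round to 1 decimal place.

y ≈ 412.2

Weights sum to 5 + 2 + 9 + 9 = 25.
y: (5·481 + 2·40 + 9·515 + 9·354) / 25 = 10306 / 25 ≈ 412.24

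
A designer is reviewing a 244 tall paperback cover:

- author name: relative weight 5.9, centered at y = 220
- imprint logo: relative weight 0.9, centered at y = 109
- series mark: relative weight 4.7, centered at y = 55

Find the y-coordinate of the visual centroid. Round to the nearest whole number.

Weights sum to 5.9 + 0.9 + 4.7 = 11.5.
y: (5.9·220 + 0.9·109 + 4.7·55) / 11.5 = 1654.6 / 11.5 ≈ 143.88

y ≈ 144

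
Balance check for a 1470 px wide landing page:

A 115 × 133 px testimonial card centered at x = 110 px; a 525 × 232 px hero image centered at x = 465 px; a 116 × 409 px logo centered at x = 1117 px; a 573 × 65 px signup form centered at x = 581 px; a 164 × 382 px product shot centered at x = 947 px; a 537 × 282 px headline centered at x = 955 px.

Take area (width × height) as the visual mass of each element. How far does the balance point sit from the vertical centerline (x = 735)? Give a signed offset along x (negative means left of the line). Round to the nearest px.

Taking area as weight: testimonial card 115·133 = 15295, hero image 525·232 = 121800, logo 116·409 = 47444, signup form 573·65 = 37245, product shot 164·382 = 62648, headline 537·282 = 151434. Sum 435866.
Σw·x = 336900869; x̄ = 336900869/435866 ≈ 772.95.
Against x = 735, that's 772.95 − 735 = 37.95.

≈ 38 px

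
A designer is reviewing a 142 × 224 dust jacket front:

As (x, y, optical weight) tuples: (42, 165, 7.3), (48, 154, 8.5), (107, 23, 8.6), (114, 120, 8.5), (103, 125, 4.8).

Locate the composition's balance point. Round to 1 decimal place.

(82.2, 114.9)

Weights sum to 7.3 + 8.5 + 8.6 + 8.5 + 4.8 = 37.7.
x: (7.3·42 + 8.5·48 + 8.6·107 + 8.5·114 + 4.8·103) / 37.7 = 3098.2 / 37.7 ≈ 82.18
y: (7.3·165 + 8.5·154 + 8.6·23 + 8.5·120 + 4.8·125) / 37.7 = 4331.3 / 37.7 ≈ 114.89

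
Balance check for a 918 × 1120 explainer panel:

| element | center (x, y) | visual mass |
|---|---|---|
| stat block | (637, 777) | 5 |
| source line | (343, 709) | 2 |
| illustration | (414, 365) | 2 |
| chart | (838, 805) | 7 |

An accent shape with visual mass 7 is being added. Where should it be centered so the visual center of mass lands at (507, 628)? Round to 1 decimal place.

(156.6, 396.6)

With the accent shape, Σw becomes 5 + 2 + 2 + 7 + 7 = 23.
x: target moment 23×507 = 11661; current 5·637 + 2·343 + 2·414 + 7·838 = 10565; the accent shape supplies 1096, so x = 1096/7 ≈ 156.57.
y: target moment 23×628 = 14444; current 5·777 + 2·709 + 2·365 + 7·805 = 11668; the accent shape supplies 2776, so y = 2776/7 ≈ 396.57.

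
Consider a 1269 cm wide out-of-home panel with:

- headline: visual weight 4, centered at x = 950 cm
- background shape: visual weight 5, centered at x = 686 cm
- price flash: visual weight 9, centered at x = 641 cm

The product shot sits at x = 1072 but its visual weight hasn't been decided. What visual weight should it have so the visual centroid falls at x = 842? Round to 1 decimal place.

Fixed elements: Σw = 4 + 5 + 9 = 18, Σw·x = 4·950 + 5·686 + 9·641 = 12999.
Set Σw·x/Σw = 842: (12999 + 1072w) = 842·(18 + w).
So w = (842·18 − 12999)/(1072 − 842) = 2157/230 ≈ 9.38.

w ≈ 9.4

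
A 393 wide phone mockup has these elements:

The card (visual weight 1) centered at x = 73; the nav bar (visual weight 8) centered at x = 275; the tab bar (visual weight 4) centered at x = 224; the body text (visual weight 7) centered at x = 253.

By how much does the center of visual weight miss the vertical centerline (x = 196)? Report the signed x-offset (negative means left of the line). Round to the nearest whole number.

≈ 51

Total weight = 1 + 8 + 4 + 7 = 20.
x-moment: 1·73 + 8·275 + 4·224 + 7·253 = 4940; centroid 4940/20 ≈ 247.00.
Against x = 196, that's 247.00 − 196 = 51.00.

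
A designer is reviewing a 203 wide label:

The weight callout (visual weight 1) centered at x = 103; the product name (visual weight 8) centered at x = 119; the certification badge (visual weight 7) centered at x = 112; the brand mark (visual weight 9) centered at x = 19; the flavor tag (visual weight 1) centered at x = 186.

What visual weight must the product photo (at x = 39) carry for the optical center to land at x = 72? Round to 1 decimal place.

Known weights sum to 1 + 8 + 7 + 9 + 1 = 26; their moment is 1·103 + 8·119 + 7·112 + 9·19 + 1·186 = 2196.
For the centroid to hit 72: (2196 + w·39) / (26 + w) = 72.
Rearranging, w·(39 − 72) = 72·26 − 2196 = -324, so w ≈ -324/-33 = 9.82.

w ≈ 9.8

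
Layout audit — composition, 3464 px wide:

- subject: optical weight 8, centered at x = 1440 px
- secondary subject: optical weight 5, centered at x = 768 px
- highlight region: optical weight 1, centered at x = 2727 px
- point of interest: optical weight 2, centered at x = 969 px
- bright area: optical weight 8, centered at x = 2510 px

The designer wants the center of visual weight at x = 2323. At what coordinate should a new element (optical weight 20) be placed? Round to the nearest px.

After adding the new element, total weight = 8 + 5 + 1 + 2 + 8 + 20 = 44.
x: target moment 44×2323 = 102212; current 8·1440 + 5·768 + 1·2727 + 2·969 + 8·2510 = 40105; the new element supplies 62107, so x = 62107/20 ≈ 3105.35.

x ≈ 3105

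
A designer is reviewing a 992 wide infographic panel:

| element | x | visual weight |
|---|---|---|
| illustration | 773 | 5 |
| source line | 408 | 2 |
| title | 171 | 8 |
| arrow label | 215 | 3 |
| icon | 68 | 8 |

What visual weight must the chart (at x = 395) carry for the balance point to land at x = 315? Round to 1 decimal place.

Fixed elements: Σw = 5 + 2 + 8 + 3 + 8 = 26, Σw·x = 5·773 + 2·408 + 8·171 + 3·215 + 8·68 = 7238.
Balance at x = 315 requires (7238 + w·395) / (26 + w) = 315.
Solving: w = (315·26 − 7238) / (395 − 315) = 952 / 80 ≈ 11.90.

w ≈ 11.9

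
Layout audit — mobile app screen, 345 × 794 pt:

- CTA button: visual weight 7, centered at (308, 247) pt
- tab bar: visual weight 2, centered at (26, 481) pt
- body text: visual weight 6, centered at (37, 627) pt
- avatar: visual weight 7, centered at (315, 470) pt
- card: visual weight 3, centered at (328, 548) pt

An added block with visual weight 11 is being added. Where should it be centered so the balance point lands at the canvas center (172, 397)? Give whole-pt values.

With the added block, Σw becomes 7 + 2 + 6 + 7 + 3 + 11 = 36.
Along x: (5619 + 11·x) / 36 = 172 (existing moment 7·308 + 2·26 + 6·37 + 7·315 + 3·328 = 5619) ⇒ x = (6192 − 5619) / 11 ≈ 52.09.
Along y: (11387 + 11·y) / 36 = 397 (existing moment 7·247 + 2·481 + 6·627 + 7·470 + 3·548 = 11387) ⇒ y = (14292 − 11387) / 11 ≈ 264.09.

(52, 264)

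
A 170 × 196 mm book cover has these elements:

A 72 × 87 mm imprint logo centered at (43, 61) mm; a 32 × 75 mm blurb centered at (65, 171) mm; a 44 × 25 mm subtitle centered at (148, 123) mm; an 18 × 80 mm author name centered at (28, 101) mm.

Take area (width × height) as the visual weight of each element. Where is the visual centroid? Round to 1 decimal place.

Areas → weights: imprint logo 72·87 = 6264, blurb 32·75 = 2400, subtitle 44·25 = 1100, author name 18·80 = 1440; Σw = 11204.
Σw·x = 6264·43 + 2400·65 + 1100·148 + 1440·28 = 628472, so x̄ = 628472/11204 ≈ 56.09.
Σw·y = 6264·61 + 2400·171 + 1100·123 + 1440·101 = 1073244, so ȳ = 1073244/11204 ≈ 95.79.

(56.1, 95.8)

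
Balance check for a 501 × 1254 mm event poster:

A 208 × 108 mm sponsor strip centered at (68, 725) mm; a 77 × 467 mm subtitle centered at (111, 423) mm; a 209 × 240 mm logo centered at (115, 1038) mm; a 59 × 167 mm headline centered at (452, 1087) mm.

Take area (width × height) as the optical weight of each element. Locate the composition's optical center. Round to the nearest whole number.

Areas: sponsor strip 208·108 = 22464, subtitle 77·467 = 35959, logo 209·240 = 50160, headline 59·167 = 9853. Total weight = 118436.
Σw·x = 22464·68 + 35959·111 + 50160·115 + 9853·452 = 15740957, so x̄ = 15740957/118436 ≈ 132.91.
Σw·y = 22464·725 + 35959·423 + 50160·1038 + 9853·1087 = 94273348, so ȳ = 94273348/118436 ≈ 795.99.

(133, 796)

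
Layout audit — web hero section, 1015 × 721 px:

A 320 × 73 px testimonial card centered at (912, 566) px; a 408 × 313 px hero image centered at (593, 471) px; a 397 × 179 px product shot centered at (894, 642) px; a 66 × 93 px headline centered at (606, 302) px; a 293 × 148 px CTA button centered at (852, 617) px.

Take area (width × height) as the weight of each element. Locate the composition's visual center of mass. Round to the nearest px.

Areas → weights: testimonial card 320·73 = 23360, hero image 408·313 = 127704, product shot 397·179 = 71063, headline 66·93 = 6138, CTA button 293·148 = 43364; Σw = 271629.
Σw·x = 23360·912 + 127704·593 + 71063·894 + 6138·606 + 43364·852 = 201228870, so x̄ = 201228870/271629 ≈ 740.82.
Σw·y = 23360·566 + 127704·471 + 71063·642 + 6138·302 + 43364·617 = 147602054, so ȳ = 147602054/271629 ≈ 543.40.

(741, 543)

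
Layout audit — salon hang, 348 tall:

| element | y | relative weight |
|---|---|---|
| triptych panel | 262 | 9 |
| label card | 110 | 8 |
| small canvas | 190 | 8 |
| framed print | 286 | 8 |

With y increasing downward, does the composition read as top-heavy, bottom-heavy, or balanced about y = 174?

bottom-heavy

Total weight = 9 + 8 + 8 + 8 = 33.
y: (9·262 + 8·110 + 8·190 + 8·286) / 33 = 7046 / 33 ≈ 213.52
Since 213.5 is below (larger y than) 174, the composition reads bottom-heavy.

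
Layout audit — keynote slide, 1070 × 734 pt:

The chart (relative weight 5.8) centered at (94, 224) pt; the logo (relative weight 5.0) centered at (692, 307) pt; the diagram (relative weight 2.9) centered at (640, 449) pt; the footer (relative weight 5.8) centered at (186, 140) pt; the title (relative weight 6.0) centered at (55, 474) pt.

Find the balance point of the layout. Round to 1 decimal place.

Σw = 5.8 + 5.0 + 2.9 + 5.8 + 6.0 = 25.5.
x: (5.8·94 + 5.0·692 + 2.9·640 + 5.8·186 + 6.0·55) / 25.5 = 7270.0 / 25.5 ≈ 285.10
y: (5.8·224 + 5.0·307 + 2.9·449 + 5.8·140 + 6.0·474) / 25.5 = 7792.3 / 25.5 ≈ 305.58

(285.1, 305.6)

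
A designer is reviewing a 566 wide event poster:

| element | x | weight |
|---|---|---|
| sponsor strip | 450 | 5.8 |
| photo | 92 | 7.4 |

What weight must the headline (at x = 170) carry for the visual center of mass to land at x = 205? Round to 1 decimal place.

Known weights sum to 5.8 + 7.4 = 13.2; their moment is 5.8·450 + 7.4·92 = 3290.8.
Set Σw·x/Σw = 205: (3290.8 + 170w) = 205·(13.2 + w).
Rearranging, w·(170 − 205) = 205·13.2 − 3290.8 = -584.8, so w ≈ -584.8/-35 = 16.71.

w ≈ 16.7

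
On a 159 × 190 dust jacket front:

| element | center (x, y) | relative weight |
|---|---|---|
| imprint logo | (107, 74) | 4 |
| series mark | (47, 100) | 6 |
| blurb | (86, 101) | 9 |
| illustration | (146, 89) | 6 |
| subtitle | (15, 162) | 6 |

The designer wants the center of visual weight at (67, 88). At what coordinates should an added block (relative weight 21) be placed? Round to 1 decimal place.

After adding the added block, total weight = 4 + 6 + 9 + 6 + 6 + 21 = 52.
Along x: (2450 + 21·x) / 52 = 67 (existing moment 4·107 + 6·47 + 9·86 + 6·146 + 6·15 = 2450) ⇒ x = (3484 − 2450) / 21 ≈ 49.24.
Along y: (3311 + 21·y) / 52 = 88 (existing moment 4·74 + 6·100 + 9·101 + 6·89 + 6·162 = 3311) ⇒ y = (4576 − 3311) / 21 ≈ 60.24.

(49.2, 60.2)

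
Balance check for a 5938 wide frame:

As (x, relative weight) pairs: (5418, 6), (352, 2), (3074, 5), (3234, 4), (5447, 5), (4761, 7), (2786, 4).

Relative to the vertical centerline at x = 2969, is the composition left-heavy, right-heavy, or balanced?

Weights sum to 6 + 2 + 5 + 4 + 5 + 7 + 4 = 33.
x: (6·5418 + 2·352 + 5·3074 + 4·3234 + 5·5447 + 7·4761 + 4·2786) / 33 = 133224 / 33 ≈ 4037.09
4037.1 vs midline 2969 → right-heavy.

right-heavy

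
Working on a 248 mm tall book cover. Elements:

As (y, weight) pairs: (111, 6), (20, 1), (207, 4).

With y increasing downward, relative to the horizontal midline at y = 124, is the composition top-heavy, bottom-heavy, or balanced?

Total weight = 6 + 1 + 4 = 11.
Σw·y = 6·111 + 1·20 + 4·207 = 1514, so ȳ = 1514/11 ≈ 137.64.
137.6 lies below (larger y than) the midline 124, so the layout is bottom-heavy.

bottom-heavy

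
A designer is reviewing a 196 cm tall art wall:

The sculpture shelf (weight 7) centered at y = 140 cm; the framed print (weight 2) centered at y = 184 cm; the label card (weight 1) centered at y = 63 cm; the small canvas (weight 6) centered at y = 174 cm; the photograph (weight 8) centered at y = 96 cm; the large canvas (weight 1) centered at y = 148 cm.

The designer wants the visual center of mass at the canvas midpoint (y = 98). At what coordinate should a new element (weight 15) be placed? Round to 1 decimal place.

After adding the new element, total weight = 7 + 2 + 1 + 6 + 8 + 1 + 15 = 40.
y: need Σw·y = 40·98 = 3920. Existing = 7·140 + 2·184 + 1·63 + 6·174 + 8·96 + 1·148 = 3371. Remainder 549 / 15 ≈ 36.60.

y ≈ 36.6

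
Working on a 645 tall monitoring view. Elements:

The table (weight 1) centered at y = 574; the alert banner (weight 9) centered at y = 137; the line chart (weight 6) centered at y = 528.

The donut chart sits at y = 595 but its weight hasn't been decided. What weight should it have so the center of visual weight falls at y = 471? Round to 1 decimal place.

Fixed elements: Σw = 1 + 9 + 6 = 16, Σw·y = 1·574 + 9·137 + 6·528 = 4975.
Set Σw·y/Σw = 471: (4975 + 595w) = 471·(16 + w).
Rearranging, w·(595 − 471) = 471·16 − 4975 = 2561, so w ≈ 2561/124 = 20.65.

w ≈ 20.7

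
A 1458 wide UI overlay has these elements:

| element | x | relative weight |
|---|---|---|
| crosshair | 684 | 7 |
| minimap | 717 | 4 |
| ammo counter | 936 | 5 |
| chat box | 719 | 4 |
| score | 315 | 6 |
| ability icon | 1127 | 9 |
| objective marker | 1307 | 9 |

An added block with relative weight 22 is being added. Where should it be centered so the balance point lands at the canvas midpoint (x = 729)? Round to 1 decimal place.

x ≈ 413.9

New total weight: (7 + 4 + 5 + 4 + 6 + 9 + 9) + 22 = 66.
x: target moment 66×729 = 48114; current 7·684 + 4·717 + 5·936 + 4·719 + 6·315 + 9·1127 + 9·1307 = 39008; the added block supplies 9106, so x = 9106/22 ≈ 413.91.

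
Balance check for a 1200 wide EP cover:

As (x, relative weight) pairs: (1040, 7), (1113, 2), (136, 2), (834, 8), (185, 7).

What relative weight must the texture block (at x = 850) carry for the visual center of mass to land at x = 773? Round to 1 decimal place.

Fixed elements: Σw = 7 + 2 + 2 + 8 + 7 = 26, Σw·x = 7·1040 + 2·1113 + 2·136 + 8·834 + 7·185 = 17745.
Balance at x = 773 requires (17745 + w·850) / (26 + w) = 773.
Rearranging, w·(850 − 773) = 773·26 − 17745 = 2353, so w ≈ 2353/77 = 30.56.

w ≈ 30.6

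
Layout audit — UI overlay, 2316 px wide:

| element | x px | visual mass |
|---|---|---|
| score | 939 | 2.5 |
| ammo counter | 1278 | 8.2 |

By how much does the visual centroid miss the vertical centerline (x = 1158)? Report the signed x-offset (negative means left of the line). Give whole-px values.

≈ 41 px

Σw = 2.5 + 8.2 = 10.7.
x-moment: 2.5·939 + 8.2·1278 = 12827.1; centroid 12827.1/10.7 ≈ 1198.79.
Difference: 1198.79 − 1158 ≈ 40.79.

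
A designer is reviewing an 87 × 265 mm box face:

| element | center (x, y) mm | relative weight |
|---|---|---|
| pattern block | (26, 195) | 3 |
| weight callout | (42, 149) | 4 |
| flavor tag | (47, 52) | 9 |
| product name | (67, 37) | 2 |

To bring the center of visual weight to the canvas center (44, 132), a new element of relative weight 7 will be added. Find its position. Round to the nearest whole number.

(42, 225)

After adding the new element, total weight = 3 + 4 + 9 + 2 + 7 = 25.
x: target moment 25×44 = 1100; current 3·26 + 4·42 + 9·47 + 2·67 = 803; the new element supplies 297, so x = 297/7 ≈ 42.43.
y: target moment 25×132 = 3300; current 3·195 + 4·149 + 9·52 + 2·37 = 1723; the new element supplies 1577, so y = 1577/7 ≈ 225.29.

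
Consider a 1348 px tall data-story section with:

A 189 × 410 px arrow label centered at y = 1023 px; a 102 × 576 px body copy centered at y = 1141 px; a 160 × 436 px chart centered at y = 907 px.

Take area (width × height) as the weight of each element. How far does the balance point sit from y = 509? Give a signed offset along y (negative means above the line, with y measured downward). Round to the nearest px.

≈ 508 px

Areas → weights: arrow label 189·410 = 77490, body copy 102·576 = 58752, chart 160·436 = 69760; Σw = 206002.
y: (77490·1023 + 58752·1141 + 69760·907) / 206002 = 209580622 / 206002 ≈ 1017.37
Against y = 509, that's 1017.37 − 509 = 508.37.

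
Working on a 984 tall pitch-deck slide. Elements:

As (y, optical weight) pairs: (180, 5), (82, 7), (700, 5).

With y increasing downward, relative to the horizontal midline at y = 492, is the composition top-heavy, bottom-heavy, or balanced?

Σw = 5 + 7 + 5 = 17.
y-moment: 5·180 + 7·82 + 5·700 = 4974; centroid 4974/17 ≈ 292.59.
Since 292.6 is above (smaller y than) 492, the composition reads top-heavy.

top-heavy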